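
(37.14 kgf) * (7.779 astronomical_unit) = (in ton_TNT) 1.013e+05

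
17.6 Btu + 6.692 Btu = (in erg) 2.563e+11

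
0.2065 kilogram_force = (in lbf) 0.4553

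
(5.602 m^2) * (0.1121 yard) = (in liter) 574.2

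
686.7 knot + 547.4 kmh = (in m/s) 505.3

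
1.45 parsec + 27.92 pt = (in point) 1.268e+20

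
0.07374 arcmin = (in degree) 0.001229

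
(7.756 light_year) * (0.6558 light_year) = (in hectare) 4.553e+28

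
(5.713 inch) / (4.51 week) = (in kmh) 1.915e-07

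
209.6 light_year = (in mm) 1.983e+21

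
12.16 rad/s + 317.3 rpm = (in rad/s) 45.39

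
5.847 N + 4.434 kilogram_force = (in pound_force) 11.09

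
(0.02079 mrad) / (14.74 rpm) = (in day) 1.559e-10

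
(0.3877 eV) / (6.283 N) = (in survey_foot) 3.244e-20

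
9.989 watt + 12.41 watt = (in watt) 22.4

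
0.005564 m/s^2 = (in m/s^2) 0.005564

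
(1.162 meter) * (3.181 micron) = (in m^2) 3.696e-06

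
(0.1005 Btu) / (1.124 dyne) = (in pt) 2.674e+10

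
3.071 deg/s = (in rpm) 0.5118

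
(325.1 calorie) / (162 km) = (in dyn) 839.6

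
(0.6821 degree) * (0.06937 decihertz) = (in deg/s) 0.004732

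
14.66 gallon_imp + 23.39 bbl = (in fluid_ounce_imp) 1.332e+05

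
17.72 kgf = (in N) 173.8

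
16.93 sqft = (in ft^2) 16.93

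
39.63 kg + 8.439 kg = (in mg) 4.807e+07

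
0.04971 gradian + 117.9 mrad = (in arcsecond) 2.448e+04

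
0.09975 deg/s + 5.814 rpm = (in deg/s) 34.98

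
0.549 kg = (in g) 549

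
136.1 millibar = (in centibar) 13.61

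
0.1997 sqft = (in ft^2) 0.1997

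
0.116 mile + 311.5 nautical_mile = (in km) 577.1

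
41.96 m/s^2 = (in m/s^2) 41.96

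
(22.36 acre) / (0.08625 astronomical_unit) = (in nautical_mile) 3.787e-09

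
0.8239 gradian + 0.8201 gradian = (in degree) 1.48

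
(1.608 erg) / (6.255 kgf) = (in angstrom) 26.21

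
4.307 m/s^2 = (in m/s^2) 4.307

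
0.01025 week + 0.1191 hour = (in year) 0.0002102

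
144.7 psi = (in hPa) 9977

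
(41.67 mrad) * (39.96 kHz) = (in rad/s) 1665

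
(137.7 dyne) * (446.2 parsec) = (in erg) 1.896e+23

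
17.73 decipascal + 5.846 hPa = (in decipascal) 5864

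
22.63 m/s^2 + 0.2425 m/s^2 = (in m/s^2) 22.87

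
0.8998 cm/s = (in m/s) 0.008998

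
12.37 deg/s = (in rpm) 2.062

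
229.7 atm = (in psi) 3376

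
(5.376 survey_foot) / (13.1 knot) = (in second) 0.2431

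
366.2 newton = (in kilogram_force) 37.34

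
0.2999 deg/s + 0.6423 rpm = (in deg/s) 4.154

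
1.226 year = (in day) 447.5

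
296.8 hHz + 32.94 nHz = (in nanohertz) 2.968e+13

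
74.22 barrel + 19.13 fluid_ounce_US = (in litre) 1.18e+04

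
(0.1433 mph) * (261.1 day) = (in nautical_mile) 780.3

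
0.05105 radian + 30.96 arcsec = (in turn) 0.008149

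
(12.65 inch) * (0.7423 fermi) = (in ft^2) 2.567e-15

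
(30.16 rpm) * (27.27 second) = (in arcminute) 2.961e+05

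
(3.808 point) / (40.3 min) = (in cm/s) 5.556e-05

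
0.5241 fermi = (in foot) 1.719e-15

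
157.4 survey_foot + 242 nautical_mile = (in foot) 1.471e+06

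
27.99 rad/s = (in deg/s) 1604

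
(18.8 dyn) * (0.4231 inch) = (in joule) 2.02e-06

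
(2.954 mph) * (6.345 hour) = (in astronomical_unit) 2.016e-07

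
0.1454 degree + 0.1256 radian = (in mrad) 128.1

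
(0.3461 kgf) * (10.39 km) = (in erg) 3.526e+11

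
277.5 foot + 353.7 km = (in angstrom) 3.538e+15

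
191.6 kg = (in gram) 1.916e+05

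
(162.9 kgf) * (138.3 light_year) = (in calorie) 4.996e+20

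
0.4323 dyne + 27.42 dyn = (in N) 0.0002785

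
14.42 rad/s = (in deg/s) 826.2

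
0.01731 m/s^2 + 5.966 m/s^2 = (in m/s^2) 5.983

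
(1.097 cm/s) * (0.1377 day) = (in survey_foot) 428.2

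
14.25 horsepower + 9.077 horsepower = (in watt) 1.739e+04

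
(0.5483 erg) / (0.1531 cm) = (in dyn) 3.581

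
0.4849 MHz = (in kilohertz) 484.9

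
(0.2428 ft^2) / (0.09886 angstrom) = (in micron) 2.282e+15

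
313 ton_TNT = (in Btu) 1.241e+09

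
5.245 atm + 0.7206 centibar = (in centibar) 532.2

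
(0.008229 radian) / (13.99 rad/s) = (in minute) 9.803e-06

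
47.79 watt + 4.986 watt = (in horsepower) 0.07077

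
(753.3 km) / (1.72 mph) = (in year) 0.03107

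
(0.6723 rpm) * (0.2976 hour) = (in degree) 4322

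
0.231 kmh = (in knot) 0.1247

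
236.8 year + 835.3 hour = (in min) 1.245e+08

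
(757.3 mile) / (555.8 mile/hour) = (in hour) 1.363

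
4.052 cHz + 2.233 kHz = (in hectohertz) 22.33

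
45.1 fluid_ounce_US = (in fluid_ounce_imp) 46.94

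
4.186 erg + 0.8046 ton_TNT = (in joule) 3.366e+09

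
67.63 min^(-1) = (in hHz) 0.01127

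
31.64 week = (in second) 1.914e+07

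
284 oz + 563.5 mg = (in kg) 8.052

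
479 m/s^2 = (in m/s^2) 479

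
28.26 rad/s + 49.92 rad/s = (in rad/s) 78.18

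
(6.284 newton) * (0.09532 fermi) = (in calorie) 1.432e-16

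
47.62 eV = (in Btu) 7.231e-21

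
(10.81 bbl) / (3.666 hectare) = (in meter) 4.688e-05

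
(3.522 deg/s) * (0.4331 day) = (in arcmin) 7.908e+06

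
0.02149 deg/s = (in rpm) 0.003582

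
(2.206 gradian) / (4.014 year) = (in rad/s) 2.737e-10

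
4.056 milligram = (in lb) 8.942e-06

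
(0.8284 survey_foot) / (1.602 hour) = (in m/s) 4.378e-05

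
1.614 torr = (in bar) 0.002152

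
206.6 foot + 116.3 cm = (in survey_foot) 210.4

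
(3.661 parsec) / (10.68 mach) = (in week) 5.136e+07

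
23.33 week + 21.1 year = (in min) 1.133e+07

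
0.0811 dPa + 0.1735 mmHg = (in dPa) 231.4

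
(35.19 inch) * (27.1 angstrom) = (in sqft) 2.607e-08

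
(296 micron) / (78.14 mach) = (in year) 3.528e-16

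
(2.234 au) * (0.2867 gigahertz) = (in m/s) 9.582e+19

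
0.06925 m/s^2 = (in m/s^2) 0.06925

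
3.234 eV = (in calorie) 1.238e-19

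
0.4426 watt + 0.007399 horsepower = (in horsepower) 0.007993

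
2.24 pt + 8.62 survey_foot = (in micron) 2.628e+06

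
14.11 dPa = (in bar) 1.411e-05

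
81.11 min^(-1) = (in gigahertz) 1.352e-09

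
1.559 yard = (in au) 9.529e-12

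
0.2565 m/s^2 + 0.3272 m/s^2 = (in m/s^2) 0.5837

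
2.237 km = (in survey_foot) 7339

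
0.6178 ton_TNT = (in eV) 1.613e+28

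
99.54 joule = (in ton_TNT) 2.379e-08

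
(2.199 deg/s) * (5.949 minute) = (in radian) 13.7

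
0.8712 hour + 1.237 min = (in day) 0.03716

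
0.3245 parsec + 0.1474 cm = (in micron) 1.001e+22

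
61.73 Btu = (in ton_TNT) 1.557e-05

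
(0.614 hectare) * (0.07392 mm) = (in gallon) 119.9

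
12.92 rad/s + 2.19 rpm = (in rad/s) 13.15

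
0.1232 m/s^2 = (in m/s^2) 0.1232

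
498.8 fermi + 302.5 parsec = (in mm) 9.334e+21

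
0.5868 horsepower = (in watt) 437.6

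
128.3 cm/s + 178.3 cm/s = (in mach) 0.009004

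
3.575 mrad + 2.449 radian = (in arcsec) 5.059e+05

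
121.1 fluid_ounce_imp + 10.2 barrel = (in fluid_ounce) 5.495e+04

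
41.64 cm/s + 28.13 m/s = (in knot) 55.49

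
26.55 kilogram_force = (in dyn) 2.604e+07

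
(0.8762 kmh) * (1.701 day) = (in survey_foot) 1.174e+05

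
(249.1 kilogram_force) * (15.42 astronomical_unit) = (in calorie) 1.347e+15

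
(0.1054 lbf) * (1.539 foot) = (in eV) 1.373e+18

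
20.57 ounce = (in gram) 583.1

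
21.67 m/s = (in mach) 0.06364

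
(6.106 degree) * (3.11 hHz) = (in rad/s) 33.14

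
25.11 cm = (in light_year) 2.654e-17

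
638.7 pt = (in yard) 0.2464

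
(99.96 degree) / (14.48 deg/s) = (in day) 7.99e-05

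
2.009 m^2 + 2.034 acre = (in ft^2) 8.862e+04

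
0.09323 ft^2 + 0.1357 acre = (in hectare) 0.05492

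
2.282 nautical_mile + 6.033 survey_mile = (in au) 9.315e-08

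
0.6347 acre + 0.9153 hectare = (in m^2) 1.172e+04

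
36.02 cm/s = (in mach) 0.001058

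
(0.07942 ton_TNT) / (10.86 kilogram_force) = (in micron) 3.12e+12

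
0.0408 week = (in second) 2.468e+04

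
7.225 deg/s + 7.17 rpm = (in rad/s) 0.8769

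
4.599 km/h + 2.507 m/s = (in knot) 7.356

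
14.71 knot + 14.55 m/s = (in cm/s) 2212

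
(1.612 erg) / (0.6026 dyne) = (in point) 75.83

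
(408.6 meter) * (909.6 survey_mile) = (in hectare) 5.981e+04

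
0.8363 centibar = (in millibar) 8.363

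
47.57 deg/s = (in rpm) 7.928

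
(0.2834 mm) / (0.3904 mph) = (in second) 0.001624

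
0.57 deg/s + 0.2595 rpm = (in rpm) 0.3545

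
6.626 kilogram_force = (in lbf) 14.61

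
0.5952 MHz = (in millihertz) 5.952e+08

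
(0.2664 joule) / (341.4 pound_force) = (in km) 1.754e-07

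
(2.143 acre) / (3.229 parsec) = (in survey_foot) 2.856e-13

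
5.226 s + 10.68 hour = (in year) 0.001219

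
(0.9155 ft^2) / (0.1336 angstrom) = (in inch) 2.506e+11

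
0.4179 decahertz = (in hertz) 4.179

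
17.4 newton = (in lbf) 3.912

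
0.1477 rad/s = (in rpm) 1.41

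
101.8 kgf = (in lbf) 224.4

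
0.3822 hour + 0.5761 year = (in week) 30.04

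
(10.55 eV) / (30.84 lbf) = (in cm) 1.232e-18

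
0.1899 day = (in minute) 273.5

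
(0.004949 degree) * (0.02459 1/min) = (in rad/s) 3.54e-08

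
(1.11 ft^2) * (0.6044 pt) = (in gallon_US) 0.005809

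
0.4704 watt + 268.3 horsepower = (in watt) 2.001e+05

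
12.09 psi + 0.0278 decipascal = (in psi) 12.09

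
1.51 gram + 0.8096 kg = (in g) 811.1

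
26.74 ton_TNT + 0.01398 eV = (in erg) 1.119e+18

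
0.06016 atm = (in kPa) 6.096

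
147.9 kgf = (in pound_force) 326.1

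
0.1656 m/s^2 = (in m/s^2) 0.1656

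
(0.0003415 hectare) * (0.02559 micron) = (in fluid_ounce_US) 0.002955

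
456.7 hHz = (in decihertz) 4.567e+05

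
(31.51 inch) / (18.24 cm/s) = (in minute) 0.07313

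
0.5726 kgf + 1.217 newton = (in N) 6.832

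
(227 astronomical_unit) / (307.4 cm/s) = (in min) 1.841e+11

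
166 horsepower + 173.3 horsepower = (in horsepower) 339.3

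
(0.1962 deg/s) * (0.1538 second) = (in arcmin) 1.811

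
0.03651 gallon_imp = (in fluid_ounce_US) 5.612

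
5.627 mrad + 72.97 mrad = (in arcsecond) 1.621e+04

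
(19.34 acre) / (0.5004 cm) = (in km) 1.564e+04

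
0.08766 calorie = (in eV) 2.289e+18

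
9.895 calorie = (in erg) 4.14e+08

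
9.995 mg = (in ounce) 0.0003526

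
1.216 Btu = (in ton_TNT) 3.066e-07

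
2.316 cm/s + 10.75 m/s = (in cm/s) 1077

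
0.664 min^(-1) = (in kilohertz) 1.107e-05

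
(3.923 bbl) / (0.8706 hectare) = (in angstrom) 7.164e+05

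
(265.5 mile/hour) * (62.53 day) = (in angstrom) 6.412e+18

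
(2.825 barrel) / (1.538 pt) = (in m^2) 827.8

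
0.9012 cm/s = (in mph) 0.02016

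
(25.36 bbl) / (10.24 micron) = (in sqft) 4.238e+06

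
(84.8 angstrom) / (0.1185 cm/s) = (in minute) 1.193e-07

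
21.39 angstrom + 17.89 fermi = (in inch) 8.421e-08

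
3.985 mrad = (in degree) 0.2283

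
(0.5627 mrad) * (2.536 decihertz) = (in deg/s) 0.008176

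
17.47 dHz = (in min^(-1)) 104.8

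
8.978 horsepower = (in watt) 6695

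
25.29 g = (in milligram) 2.529e+04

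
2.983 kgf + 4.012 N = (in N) 33.27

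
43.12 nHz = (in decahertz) 4.312e-09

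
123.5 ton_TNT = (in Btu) 4.898e+08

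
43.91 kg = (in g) 4.391e+04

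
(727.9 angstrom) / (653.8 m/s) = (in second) 1.113e-10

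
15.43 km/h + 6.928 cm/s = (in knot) 8.466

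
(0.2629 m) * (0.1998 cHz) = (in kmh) 0.001891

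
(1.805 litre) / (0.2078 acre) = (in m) 2.146e-06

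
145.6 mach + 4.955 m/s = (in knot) 9.638e+04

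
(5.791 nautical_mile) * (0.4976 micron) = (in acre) 1.319e-06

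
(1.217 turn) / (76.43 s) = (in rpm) 0.9554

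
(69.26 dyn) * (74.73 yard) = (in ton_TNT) 1.131e-11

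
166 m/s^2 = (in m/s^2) 166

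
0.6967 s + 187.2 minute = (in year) 0.0003562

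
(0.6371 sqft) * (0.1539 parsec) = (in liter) 2.811e+17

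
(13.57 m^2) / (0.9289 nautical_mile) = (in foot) 0.02588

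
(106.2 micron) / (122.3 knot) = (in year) 5.352e-14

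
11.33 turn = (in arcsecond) 1.468e+07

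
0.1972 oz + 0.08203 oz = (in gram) 7.916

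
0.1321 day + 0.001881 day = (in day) 0.134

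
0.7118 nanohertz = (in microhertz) 0.0007118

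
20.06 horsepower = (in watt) 1.496e+04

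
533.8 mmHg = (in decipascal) 7.117e+05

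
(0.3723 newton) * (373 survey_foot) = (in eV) 2.642e+20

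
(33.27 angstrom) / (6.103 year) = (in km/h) 6.223e-17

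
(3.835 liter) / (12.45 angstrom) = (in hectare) 308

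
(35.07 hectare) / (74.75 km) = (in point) 1.33e+04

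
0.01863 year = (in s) 5.875e+05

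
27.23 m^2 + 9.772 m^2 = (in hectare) 0.0037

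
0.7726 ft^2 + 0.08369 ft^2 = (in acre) 1.966e-05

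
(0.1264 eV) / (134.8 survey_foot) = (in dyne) 4.929e-17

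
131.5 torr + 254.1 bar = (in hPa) 2.543e+05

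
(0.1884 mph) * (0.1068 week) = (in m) 5440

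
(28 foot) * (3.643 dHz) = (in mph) 6.955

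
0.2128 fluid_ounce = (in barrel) 3.958e-05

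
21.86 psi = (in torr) 1130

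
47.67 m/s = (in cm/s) 4767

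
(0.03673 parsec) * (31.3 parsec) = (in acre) 2.705e+29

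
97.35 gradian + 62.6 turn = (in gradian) 2.514e+04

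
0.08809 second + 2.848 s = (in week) 4.855e-06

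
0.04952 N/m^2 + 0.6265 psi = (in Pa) 4320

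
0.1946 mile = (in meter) 313.2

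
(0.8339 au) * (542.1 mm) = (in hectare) 6.763e+06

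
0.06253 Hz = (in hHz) 0.0006253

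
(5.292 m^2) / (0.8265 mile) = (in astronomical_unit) 2.66e-14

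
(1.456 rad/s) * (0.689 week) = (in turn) 9.656e+04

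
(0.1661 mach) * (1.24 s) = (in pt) 1.988e+05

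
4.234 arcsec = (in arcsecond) 4.234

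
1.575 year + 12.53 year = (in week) 735.5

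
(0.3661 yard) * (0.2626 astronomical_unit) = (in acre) 3.25e+06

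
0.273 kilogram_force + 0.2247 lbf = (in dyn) 3.677e+05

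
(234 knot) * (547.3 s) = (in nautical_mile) 35.57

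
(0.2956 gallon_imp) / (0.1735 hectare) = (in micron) 0.7745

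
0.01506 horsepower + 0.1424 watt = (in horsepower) 0.01525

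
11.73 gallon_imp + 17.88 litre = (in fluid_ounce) 2408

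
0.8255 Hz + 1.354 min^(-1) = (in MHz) 8.481e-07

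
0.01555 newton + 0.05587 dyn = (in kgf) 0.001586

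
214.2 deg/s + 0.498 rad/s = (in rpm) 40.46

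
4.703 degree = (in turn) 0.01306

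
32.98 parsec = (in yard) 1.113e+18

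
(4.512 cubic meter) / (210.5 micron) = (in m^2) 2.143e+04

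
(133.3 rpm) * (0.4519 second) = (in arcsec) 1.301e+06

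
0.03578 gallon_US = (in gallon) 0.03578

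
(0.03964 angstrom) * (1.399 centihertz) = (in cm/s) 5.546e-12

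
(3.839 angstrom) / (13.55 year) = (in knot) 1.746e-18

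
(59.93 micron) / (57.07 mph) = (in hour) 6.525e-10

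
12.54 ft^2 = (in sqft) 12.54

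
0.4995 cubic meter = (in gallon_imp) 109.9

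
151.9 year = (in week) 7920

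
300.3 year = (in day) 1.096e+05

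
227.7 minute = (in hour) 3.795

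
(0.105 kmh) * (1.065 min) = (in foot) 6.115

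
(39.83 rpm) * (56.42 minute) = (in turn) 2247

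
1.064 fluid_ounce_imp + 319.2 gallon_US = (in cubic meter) 1.208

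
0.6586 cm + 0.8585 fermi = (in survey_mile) 4.092e-06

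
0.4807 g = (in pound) 0.00106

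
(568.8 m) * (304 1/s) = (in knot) 3.361e+05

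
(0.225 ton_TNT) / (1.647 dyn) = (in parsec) 0.001852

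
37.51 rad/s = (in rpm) 358.2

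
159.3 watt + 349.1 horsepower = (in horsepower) 349.3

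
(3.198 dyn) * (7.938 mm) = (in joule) 2.539e-07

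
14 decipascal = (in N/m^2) 1.4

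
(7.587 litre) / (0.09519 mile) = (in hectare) 4.953e-09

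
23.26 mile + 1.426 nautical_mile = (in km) 40.07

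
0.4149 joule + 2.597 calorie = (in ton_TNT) 2.696e-09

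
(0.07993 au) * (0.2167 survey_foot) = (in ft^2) 8.501e+09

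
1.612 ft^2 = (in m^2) 0.1498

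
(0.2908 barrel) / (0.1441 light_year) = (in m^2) 3.391e-17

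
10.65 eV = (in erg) 1.706e-11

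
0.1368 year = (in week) 7.133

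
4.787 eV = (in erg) 7.67e-12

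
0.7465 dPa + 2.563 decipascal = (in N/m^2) 0.331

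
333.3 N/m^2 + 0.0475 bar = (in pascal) 5083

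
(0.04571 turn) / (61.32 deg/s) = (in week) 4.437e-07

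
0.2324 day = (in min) 334.7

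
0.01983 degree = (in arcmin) 1.19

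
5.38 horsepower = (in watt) 4012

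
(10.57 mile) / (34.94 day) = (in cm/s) 0.5635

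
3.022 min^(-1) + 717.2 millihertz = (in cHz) 76.76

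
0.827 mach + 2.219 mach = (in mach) 3.046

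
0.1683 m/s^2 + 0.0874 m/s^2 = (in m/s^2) 0.2557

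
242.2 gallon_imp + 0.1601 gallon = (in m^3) 1.102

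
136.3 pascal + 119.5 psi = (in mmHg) 6181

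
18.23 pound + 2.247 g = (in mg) 8.271e+06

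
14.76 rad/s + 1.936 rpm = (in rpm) 142.9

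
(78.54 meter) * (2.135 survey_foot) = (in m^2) 51.11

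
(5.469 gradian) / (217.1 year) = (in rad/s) 1.255e-11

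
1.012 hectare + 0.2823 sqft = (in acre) 2.501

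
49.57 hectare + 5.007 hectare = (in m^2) 5.458e+05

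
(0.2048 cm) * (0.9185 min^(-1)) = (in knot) 6.094e-05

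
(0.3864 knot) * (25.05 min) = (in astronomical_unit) 1.997e-09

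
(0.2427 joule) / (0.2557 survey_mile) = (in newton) 0.0005898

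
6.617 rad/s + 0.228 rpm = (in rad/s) 6.641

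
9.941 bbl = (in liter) 1580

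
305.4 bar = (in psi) 4429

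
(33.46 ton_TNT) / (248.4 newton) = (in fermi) 5.636e+23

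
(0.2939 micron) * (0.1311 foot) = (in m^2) 1.174e-08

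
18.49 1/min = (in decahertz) 0.03082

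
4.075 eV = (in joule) 6.529e-19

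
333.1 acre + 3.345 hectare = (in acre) 341.4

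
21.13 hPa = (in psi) 0.3065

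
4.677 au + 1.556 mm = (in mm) 6.997e+14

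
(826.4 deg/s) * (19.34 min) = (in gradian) 1.066e+06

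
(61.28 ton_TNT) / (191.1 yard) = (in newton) 1.467e+09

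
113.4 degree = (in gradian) 126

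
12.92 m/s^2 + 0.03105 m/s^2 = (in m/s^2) 12.95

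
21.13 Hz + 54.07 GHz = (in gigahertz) 54.07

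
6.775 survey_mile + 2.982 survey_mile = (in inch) 6.182e+05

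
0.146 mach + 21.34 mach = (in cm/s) 7.316e+05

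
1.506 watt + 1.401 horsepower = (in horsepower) 1.403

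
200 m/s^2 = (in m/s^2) 200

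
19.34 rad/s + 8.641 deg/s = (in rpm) 186.1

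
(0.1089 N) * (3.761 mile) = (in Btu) 0.6247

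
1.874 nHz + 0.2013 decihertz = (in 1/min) 1.208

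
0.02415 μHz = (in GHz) 2.415e-17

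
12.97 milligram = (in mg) 12.97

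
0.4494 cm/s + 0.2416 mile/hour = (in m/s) 0.1125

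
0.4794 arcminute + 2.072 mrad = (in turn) 0.000352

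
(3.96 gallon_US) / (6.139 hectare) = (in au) 1.632e-18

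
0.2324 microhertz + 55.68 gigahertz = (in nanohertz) 5.568e+19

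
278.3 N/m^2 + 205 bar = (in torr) 1.538e+05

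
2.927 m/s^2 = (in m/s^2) 2.927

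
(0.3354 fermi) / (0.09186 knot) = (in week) 1.174e-20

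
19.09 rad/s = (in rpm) 182.3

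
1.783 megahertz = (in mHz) 1.783e+09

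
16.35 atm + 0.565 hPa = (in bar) 16.57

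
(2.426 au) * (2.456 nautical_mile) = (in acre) 4.079e+11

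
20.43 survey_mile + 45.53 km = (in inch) 3.087e+06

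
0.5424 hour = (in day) 0.0226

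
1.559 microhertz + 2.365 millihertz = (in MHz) 2.367e-09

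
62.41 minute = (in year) 0.0001187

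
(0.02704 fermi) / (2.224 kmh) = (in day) 5.066e-22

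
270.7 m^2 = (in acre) 0.06689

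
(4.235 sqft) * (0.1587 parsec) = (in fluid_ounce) 6.515e+19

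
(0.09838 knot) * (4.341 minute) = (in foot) 43.25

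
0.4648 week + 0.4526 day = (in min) 5337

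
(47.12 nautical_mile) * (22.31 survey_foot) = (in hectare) 59.34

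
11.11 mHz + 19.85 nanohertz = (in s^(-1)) 0.01111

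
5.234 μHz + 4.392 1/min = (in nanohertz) 7.321e+07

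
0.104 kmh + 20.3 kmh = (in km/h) 20.4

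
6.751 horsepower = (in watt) 5034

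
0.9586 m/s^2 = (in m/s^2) 0.9586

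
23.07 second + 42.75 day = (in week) 6.107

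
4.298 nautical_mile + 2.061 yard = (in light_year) 8.416e-13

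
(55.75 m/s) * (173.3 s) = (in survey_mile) 6.003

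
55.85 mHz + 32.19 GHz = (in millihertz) 3.219e+13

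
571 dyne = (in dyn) 571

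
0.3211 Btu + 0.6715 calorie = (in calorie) 81.64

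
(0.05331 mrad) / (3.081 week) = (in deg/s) 1.639e-09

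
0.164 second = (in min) 0.002733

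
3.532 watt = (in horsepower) 0.004736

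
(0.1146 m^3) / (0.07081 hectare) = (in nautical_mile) 8.739e-08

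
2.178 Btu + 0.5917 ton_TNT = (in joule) 2.476e+09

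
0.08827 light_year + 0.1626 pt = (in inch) 3.288e+16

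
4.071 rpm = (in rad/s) 0.4263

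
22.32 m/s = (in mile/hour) 49.93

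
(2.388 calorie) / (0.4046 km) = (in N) 0.02469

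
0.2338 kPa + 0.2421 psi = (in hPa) 19.03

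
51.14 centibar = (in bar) 0.5114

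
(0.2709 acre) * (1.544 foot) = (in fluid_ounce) 1.745e+07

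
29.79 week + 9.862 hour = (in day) 208.9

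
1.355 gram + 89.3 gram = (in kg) 0.09065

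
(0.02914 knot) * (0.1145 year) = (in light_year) 5.722e-12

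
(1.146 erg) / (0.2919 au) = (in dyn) 2.624e-13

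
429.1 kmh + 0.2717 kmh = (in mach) 0.3503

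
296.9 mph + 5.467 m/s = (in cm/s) 1.382e+04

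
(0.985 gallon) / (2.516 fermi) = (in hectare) 1.482e+08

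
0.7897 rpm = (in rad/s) 0.0827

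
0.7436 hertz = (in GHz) 7.436e-10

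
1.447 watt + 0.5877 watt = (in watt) 2.035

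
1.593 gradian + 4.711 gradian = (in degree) 5.674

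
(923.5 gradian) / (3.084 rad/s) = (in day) 5.444e-05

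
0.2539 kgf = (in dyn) 2.49e+05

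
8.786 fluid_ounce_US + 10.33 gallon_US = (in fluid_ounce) 1331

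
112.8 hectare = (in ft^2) 1.214e+07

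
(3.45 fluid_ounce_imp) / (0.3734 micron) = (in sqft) 2826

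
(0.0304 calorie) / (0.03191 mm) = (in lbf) 896.1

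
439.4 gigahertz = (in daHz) 4.394e+10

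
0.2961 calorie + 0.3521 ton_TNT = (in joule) 1.473e+09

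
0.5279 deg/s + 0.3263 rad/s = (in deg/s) 19.22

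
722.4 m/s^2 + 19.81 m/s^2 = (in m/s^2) 742.2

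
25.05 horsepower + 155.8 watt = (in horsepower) 25.26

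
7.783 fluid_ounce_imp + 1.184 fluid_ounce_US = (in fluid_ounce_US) 8.662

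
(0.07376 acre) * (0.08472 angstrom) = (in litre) 2.529e-06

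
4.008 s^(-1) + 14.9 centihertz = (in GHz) 4.157e-09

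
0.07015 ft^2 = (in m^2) 0.006517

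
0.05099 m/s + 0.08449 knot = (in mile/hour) 0.2113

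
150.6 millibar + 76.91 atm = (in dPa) 7.808e+07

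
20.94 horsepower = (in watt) 1.561e+04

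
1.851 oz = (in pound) 0.1157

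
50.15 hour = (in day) 2.09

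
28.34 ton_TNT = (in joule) 1.186e+11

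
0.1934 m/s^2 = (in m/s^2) 0.1934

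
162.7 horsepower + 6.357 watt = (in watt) 1.213e+05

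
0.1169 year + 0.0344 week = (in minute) 6.179e+04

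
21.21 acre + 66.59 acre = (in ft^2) 3.825e+06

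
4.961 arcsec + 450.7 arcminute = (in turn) 0.02087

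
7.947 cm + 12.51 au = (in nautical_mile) 1.011e+09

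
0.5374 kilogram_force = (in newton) 5.27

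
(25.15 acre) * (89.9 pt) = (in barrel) 2.03e+04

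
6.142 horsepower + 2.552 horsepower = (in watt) 6483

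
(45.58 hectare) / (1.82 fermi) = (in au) 1.674e+09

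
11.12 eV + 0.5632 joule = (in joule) 0.5632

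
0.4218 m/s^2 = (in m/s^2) 0.4218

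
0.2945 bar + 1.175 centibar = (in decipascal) 3.062e+05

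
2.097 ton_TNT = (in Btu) 8.316e+06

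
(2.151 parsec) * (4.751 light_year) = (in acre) 7.372e+29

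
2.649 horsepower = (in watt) 1975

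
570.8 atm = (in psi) 8388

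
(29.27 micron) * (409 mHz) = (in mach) 3.516e-08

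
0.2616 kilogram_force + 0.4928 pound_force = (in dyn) 4.758e+05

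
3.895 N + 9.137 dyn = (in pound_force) 0.8757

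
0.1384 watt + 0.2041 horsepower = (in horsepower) 0.2043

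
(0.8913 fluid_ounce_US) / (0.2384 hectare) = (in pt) 3.134e-05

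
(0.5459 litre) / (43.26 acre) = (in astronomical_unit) 2.084e-20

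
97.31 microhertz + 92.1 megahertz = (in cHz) 9.21e+09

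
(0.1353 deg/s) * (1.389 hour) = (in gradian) 751.7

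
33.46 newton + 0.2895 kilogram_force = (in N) 36.3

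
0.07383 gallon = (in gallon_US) 0.07383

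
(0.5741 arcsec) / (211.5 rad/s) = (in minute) 2.193e-10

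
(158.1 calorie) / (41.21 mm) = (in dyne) 1.605e+09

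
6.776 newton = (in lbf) 1.523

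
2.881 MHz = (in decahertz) 2.881e+05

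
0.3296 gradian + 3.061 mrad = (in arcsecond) 1699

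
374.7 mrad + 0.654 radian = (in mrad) 1029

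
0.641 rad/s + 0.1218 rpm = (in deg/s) 37.46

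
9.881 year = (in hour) 8.656e+04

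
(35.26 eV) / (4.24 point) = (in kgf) 3.851e-16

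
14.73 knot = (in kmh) 27.28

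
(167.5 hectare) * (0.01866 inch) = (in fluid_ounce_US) 2.684e+07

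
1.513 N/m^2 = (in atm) 1.493e-05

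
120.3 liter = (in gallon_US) 31.78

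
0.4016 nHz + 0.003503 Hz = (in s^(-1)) 0.003503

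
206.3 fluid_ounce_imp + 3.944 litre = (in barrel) 0.06168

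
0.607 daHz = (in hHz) 0.0607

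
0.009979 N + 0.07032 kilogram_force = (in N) 0.6996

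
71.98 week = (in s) 4.353e+07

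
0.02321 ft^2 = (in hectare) 2.156e-07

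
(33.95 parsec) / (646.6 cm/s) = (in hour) 4.5e+13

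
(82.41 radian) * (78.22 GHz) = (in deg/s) 3.693e+14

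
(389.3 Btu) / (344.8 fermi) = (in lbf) 2.678e+17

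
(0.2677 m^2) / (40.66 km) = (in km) 6.584e-09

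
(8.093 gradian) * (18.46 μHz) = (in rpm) 2.241e-05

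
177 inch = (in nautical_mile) 0.002428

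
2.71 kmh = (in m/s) 0.7528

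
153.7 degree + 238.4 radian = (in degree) 1.381e+04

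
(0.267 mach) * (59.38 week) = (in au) 0.02183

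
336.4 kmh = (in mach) 0.2744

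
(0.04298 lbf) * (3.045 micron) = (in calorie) 1.391e-07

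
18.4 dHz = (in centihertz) 184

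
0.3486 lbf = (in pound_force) 0.3486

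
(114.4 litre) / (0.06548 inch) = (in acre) 0.017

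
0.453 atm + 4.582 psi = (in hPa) 774.9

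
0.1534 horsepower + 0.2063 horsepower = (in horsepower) 0.3597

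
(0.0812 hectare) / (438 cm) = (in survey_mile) 0.1152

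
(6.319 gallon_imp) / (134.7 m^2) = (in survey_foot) 0.0006997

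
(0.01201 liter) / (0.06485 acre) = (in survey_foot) 1.501e-07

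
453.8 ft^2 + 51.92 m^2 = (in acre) 0.02325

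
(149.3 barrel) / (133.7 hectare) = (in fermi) 1.775e+10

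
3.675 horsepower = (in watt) 2740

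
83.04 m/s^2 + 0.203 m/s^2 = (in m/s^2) 83.24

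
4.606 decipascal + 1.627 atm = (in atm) 1.627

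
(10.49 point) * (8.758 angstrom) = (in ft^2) 3.489e-11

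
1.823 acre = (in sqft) 7.941e+04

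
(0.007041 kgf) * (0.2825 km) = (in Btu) 0.01849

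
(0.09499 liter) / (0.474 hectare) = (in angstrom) 200.4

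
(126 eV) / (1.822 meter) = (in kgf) 1.13e-18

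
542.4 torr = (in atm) 0.7137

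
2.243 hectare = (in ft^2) 2.414e+05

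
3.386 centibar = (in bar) 0.03386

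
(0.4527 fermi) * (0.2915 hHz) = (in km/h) 4.751e-14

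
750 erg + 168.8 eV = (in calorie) 1.793e-05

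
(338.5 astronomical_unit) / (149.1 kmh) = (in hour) 3.396e+08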